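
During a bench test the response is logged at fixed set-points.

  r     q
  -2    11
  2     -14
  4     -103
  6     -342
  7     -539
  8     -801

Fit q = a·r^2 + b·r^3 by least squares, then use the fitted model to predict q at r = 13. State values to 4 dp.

q̂ = -3395.9262

With design matrix M, MᵀM = [[8081, 58375]; [58375, 430673]] and Mᵀq = [-91647, -675653]ᵀ.
Eliminating b: 430673·(row 1) − 58375·(row 2) gives 72627888·a = 430673·(-91647) − 58375·(-675653) = -28644556, so a = -7161139/18156972.
Then b = ((-675653) − 58375·(-7161139/18156972))/430673 = -27514567/18156972.
At r = 13: q̂ = (-7161139/18156972)·(169) + (-27514567/18156972)·(2197) = -30829868095/9078486.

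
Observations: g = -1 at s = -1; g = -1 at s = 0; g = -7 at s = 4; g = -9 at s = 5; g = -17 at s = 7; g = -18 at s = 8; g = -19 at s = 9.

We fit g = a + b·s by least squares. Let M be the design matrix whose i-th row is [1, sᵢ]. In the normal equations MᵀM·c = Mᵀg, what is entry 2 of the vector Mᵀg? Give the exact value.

Entry 2 ↔ basis s, so (Mᵀg)_{2} = Σᵢ (s)·gᵢ = (-1)·(-1) + (0)·(-1) + (4)·(-7) + (5)·(-9) + (7)·(-17) + (8)·(-18) + (9)·(-19) = -506.

-506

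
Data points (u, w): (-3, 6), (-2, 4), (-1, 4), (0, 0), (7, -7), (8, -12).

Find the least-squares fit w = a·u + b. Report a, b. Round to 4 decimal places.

a = -1.4758, b = 1.3803

The normal equations are: 127·a + 9·b = -175;  9·a + 6·b = -5.
(Σu·u = 127, Σu = 9, Σ1 = 6, Σu·w = -175, Σw = -5.)
Determinant 127·6 − 9² = 681.
a = ((-175)·6 − 9·(-5))/681 = -335/227; b = (127·(-5) − 9·(-175))/681 = 940/681.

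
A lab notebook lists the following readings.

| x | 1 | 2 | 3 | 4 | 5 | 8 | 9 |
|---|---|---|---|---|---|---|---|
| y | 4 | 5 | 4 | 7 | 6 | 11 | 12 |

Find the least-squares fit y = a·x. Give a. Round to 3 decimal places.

The normal equations are: 200·a = 280.
(Σx·x = 200, Σx·y = 280.)
Hence a = 280 / 200 ≈ 1.4.

a = 1.400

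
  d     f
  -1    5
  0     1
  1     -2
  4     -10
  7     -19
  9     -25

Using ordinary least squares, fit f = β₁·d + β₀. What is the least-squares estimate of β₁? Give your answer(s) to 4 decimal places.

β₁ = -2.9303

With design matrix M, MᵀM = [[148, 20]; [20, 6]] and Mᵀf = [-405, -50]ᵀ.
det = 148·6 − 20² = 488.
β₁ = ((-405)·6 − 20·(-50))/488 = -715/244; β₀ = (148·(-50) − 20·(-405))/488 = 175/122.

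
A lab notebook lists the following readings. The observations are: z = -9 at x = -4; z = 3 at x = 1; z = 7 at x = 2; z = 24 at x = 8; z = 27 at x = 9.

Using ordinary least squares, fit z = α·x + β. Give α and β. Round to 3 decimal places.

The normal equations are: 166·α + 16·β = 488;  16·α + 5·β = 52.
(Σx·x = 166, Σx = 16, Σ1 = 5, Σx·z = 488, Σz = 52.)
Eliminating β: 5·(row 1) − 16·(row 2) gives 574·α = 5·488 − 16·52 = 1608, so α = 804/287.
Then β = (52 − 16·(804/287))/5 = 412/287.

α = 2.801, β = 1.436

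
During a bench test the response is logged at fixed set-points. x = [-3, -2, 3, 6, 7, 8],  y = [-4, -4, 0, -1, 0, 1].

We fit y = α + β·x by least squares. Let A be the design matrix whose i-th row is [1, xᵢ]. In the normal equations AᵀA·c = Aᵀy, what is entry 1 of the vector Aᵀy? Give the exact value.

Entry 1 ↔ basis 1, so (Aᵀy)_{1} = Σᵢ yᵢ = (1)·(-4) + (1)·(-4) + (1)·(0) + (1)·(-1) + (1)·(0) + (1)·(1) = -8.

-8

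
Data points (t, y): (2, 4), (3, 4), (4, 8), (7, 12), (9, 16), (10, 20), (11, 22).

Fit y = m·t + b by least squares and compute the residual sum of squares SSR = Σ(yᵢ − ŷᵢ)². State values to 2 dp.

Forming AᵀA = [[380, 46]; [46, 7]] and Aᵀy = [722, 86]ᵀ gives AᵀA·[m, b]ᵀ = Aᵀy.
Determinant 380·7 − 46² = 544.
m = (722·7 − 46·86)/544 = 549/272; b = (380·86 − 46·722)/544 = -133/136.
Residuals: 16/17, -293/272, 123/136, -313/272, -19/16, 27/34, 211/272; SSR = 929/136.

SSR = 6.83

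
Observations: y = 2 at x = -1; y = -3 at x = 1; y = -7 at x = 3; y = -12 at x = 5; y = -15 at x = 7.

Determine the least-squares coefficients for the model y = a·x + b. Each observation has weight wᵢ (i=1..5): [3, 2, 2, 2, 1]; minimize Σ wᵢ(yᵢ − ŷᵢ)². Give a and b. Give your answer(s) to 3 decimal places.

Compute the Gram sums: Σwᵢ·x·x = 122, Σwᵢ·x = 22, Σwᵢ·1 = 10.
Moment sums: Σwᵢ·x·y = -279, Σwᵢ·y = -53.
So MᵀWM·[a, b]ᵀ = MᵀWy: [[122, 22]; [22, 10]]·[a, b]ᵀ = [-279, -53]ᵀ.
Eliminating b: 10·(row 1) − 22·(row 2) gives 736·a = 10·(-279) − 22·(-53) = -1624, so a = -203/92.
Then b = ((-53) − 22·(-203/92))/10 = -41/92.

a = -2.207, b = -0.446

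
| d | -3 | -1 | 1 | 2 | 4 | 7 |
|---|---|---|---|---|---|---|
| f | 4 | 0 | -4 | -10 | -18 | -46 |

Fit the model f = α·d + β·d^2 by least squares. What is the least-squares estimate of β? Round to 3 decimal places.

β = -0.531

The normal system AᵀA·[α, β]ᵀ = Aᵀf is [[80, 388]; [388, 2756]]·[α, β]ᵀ = [-430, -2550]ᵀ.
Δ = 80·2756 − 388² = 69936.
α = ((-430)·2756 − 388·(-2550))/69936 = -12230/4371; β = (80·(-2550) − 388·(-430))/69936 = -4645/8742.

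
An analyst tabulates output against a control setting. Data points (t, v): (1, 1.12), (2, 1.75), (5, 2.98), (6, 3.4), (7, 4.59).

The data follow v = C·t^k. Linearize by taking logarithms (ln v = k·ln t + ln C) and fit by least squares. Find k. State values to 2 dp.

With ln vᵢ as the transformed response and ln tᵢ as the regressor:
Over the data: Σln t = 6.0403, Σ(ln t)² = 10.0677, Σln v = 4.5125, Σln t·ln v = 7.3033.
Normal system: [[10.0677, 6.0403]; [6.0403, 5]]·[k, ln C]ᵀ = [7.3033, 4.5125]ᵀ.
Δ = 10.0677·5 − (6.0403)² = 13.8539; k = (7.3033·5 − 6.0403·4.5125)/13.8539 = 0.66839, ln C = (10.0677·4.5125 − 6.0403·7.3033)/13.8539 = 0.09505.

k = 0.67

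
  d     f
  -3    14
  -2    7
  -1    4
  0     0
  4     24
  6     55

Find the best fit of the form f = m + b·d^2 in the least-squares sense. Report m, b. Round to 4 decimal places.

Compute the Gram sums: Σ1 = 6, Σd^2 = 66, Σd^2·d^2 = 1650.
For Mᵀf: Σf = 104, Σd^2·f = 2522.
MᵀM·[m, b]ᵀ = Mᵀf becomes [[6, 66]; [66, 1650]]·[m, b]ᵀ = [104, 2522]ᵀ.
Eliminating b: 1650·(row 1) − 66·(row 2) gives 5544·m = 1650·104 − 66·2522 = 5148, so m = 13/14.
Then b = (2522 − 66·(13/14))/1650 = 689/462.

m = 0.9286, b = 1.4913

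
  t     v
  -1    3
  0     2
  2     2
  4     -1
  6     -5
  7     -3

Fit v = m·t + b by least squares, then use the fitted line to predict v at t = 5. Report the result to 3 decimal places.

Sums needed: Σt·t = 106, Σt = 18, Σ1 = 6.
For Xᵀv: Σt·v = -54, Σv = -2.
Normal equations: [[106, 18]; [18, 6]]·[m, b]ᵀ = [-54, -2]ᵀ.
Δ = 106·6 − 18² = 312.
m = ((-54)·6 − 18·(-2))/312 = -12/13; b = (106·(-2) − 18·(-54))/312 = 95/39.
At t = 5: v̂ = (-12/13)·(5) + (95/39)·(1) = -85/39.

v̂ = -2.179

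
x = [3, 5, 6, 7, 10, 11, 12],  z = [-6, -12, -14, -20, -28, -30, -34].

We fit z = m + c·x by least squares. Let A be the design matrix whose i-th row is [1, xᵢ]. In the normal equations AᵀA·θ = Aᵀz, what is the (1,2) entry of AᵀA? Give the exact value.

Row 1 ↔ basis 1, column 2 ↔ basis x, so (AᵀA)_{1,2} = Σᵢ x = (1)·(3) + (1)·(5) + (1)·(6) + (1)·(7) + (1)·(10) + (1)·(11) + (1)·(12) = 54.

54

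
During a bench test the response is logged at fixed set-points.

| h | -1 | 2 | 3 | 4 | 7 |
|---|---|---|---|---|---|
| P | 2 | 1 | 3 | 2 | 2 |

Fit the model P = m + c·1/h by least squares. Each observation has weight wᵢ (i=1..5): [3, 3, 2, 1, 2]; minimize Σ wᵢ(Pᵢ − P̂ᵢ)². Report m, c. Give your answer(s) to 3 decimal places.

m = 1.903, c = -0.212

With design matrix X, XᵀWX = [[11, -25/84]; [-25/84, 28757/7056]] and XᵀWP = [21, -10/7]ᵀ.
Eliminating c: (28757/7056)·(row 1) − (-25/84)·(row 2) gives (17539/392)·m = (28757/7056)·21 − (-25/84)·(-10/7) = 200299/2352, so m = 200299/105234.
Then c = ((-10/7) − (-25/84)·(200299/105234))/(28757/7056) = -3710/17539.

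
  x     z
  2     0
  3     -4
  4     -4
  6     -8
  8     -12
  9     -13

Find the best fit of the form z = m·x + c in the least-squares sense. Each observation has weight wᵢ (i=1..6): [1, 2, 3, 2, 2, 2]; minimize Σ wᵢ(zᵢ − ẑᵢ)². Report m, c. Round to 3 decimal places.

m = -1.754, c = 2.478

Normal-equation sums: Σwᵢ·x·x = 432, Σwᵢ·x = 66, Σwᵢ·1 = 12.
Moment sums: Σwᵢ·x·z = -594, Σwᵢ·z = -86.
So AᵀWA·[m, c]ᵀ = AᵀWz: [[432, 66]; [66, 12]]·[m, c]ᵀ = [-594, -86]ᵀ.
Determinant 432·12 − 66² = 828.
m = ((-594)·12 − 66·(-86))/828 = -121/69; c = (432·(-86) − 66·(-594))/828 = 57/23.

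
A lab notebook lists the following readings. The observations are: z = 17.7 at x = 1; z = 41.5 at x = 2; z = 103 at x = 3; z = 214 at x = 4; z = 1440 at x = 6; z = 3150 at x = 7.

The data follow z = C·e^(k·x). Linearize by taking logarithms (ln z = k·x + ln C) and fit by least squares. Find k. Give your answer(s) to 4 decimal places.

k = 0.8692

Linearized form: ln z = k·x + ln C. From the 6 transformed points,
Sums: Σx = 23.0000, Σ(x)² = 115.0000, Σln z = 31.9275, Σx·ln z = 145.7135.
Normal system: [[115.0000, 23.0000]; [23.0000, 6]]·[k, ln C]ᵀ = [145.7135, 31.9275]ᵀ.
Δ = 115.0000·6 − (23.0000)² = 161.0000; k = (145.7135·6 − 23.0000·31.9275)/161.0000 = 0.86924, ln C = (115.0000·31.9275 − 23.0000·145.7135)/161.0000 = 1.98915.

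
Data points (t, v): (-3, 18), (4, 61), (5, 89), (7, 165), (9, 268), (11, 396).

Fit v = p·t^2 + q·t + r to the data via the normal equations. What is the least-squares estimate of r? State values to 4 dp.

Normal-equation sums: Σt^2·t^2 = 24565, Σt^2·t = 2565, Σt^2 = 301, Σt·t = 301, Σt = 33, Σ1 = 6.
Right-hand side: Σt^2·v = 81072, Σt·v = 8558, Σv = 997.
So XᵀX·[p, q, r]ᵀ = Xᵀv: [[24565, 2565, 301]; [2565, 301, 33]; [301, 33, 6]]·[p, q, r]ᵀ = [81072, 8558, 997]ᵀ.
Solving the 3×3 system (Gaussian elimination) gives p = 2744743/911572, q = 2563049/911572, r = -79624/227893.

r = -0.3494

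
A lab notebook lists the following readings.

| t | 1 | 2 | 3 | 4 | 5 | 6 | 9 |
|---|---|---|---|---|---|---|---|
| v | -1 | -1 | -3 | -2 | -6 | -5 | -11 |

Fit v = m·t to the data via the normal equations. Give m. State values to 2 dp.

m = -1.04

Setting ∂/∂m … = 0 gives: 172·m = -179.
Hence m = -179 / 172 ≈ -1.0407.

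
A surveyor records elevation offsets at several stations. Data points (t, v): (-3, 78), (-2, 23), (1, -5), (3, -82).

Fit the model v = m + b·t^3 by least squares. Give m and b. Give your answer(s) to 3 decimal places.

Normal-equation sums: Σ1 = 4, Σt^3 = -7, Σt^3·t^3 = 1523.
For Aᵀv: Σv = 14, Σt^3·v = -4509.
So AᵀA·[m, b]ᵀ = Aᵀv: [[4, -7]; [-7, 1523]]·[m, b]ᵀ = [14, -4509]ᵀ.
Determinant 4·1523 − (-7)² = 6043.
m = (14·1523 − (-7)·(-4509))/6043 = -10241/6043; b = (4·(-4509) − (-7)·14)/6043 = -17938/6043.

m = -1.695, b = -2.968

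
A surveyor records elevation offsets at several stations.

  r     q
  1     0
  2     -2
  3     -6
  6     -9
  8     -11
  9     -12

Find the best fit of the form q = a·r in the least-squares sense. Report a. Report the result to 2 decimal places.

Compute the Gram sums: Σr·r = 195.
And Σr·q = -272.
AᵀA·[a]ᵀ = Aᵀq becomes [[195]]·[a]ᵀ = [-272]ᵀ.
a = (-272)/195 = -1.39487.

a = -1.39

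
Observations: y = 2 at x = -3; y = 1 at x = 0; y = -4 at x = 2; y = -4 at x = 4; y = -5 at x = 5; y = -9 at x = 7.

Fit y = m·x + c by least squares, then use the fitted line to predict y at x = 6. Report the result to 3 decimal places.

ŷ = -6.934

Entries of AᵀA: Σx·x = 103, Σx = 15, Σ1 = 6.
Moment sums: Σx·y = -118, Σy = -19.
AᵀA·[m, c]ᵀ = Aᵀy becomes [[103, 15]; [15, 6]]·[m, c]ᵀ = [-118, -19]ᵀ.
Eliminating c: 6·(row 1) − 15·(row 2) gives 393·m = 6·(-118) − 15·(-19) = -423, so m = -141/131.
Then c = ((-19) − 15·(-141/131))/6 = -187/393.
At x = 6: ŷ = (-141/131)·(6) + (-187/393)·(1) = -2725/393.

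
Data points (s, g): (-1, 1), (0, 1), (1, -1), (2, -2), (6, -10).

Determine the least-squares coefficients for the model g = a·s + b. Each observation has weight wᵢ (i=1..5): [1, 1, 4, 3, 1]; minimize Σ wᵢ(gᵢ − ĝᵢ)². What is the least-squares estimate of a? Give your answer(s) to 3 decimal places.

a = -1.639

Setting ∂/∂a … = 0 gives: 53·a + 15·b = -77;  15·a + 10·b = -18.
(Σwᵢ·s·s = 53, Σwᵢ·s = 15, Σwᵢ·1 = 10, Σwᵢ·s·g = -77, Σwᵢ·g = -18.)
Determinant 53·10 − 15² = 305.
a = ((-77)·10 − 15·(-18))/305 = -100/61; b = (53·(-18) − 15·(-77))/305 = 201/305.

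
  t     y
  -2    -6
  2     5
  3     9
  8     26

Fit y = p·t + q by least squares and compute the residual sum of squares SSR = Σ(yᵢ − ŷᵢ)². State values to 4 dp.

Compute the Gram sums: Σt·t = 81, Σt = 11, Σ1 = 4.
Moment sums: Σt·y = 257, Σy = 34.
Normal equations: [[81, 11]; [11, 4]]·[p, q]ᵀ = [257, 34]ᵀ.
Eliminating q: 4·(row 1) − 11·(row 2) gives 203·p = 4·257 − 11·34 = 654, so p = 654/203.
Then q = (34 − 11·(654/203))/4 = -73/203.
Residuals: 163/203, -220/203, -62/203, 17/29; SSR = 458/203.

SSR = 2.2562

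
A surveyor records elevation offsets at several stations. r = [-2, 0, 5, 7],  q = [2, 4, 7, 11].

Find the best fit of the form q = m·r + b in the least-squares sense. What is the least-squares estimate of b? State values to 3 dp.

b = 3.736

Setting ∂/∂m … = 0 gives: 78·m + 10·b = 108;  10·m + 4·b = 24.
Eliminating b: 4·(row 1) − 10·(row 2) gives 212·m = 4·108 − 10·24 = 192, so m = 48/53.
Then b = (24 − 10·(48/53))/4 = 198/53.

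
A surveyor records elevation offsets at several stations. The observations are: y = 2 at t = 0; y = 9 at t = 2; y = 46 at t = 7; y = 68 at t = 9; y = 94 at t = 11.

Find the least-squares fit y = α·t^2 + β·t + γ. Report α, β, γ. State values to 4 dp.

Compute the Gram sums: Σt^2·t^2 = 23619, Σt^2·t = 2411, Σt^2 = 255, Σt·t = 255, Σt = 29, Σ1 = 5.
And Σt^2·y = 19172, Σt·y = 1986, Σy = 219.
So MᵀM·[α, β, γ]ᵀ = Mᵀy: [[23619, 2411, 255]; [2411, 255, 29]; [255, 29, 5]]·[α, β, γ]ᵀ = [19172, 1986, 219]ᵀ.
Inverting the 3×3 Gram matrix, [α, β, γ]ᵀ = [68837/131678, 346763/131678, 122792/65839]ᵀ.

α = 0.5228, β = 2.6334, γ = 1.8650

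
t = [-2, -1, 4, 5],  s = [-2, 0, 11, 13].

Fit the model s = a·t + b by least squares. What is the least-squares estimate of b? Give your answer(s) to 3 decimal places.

Sums needed: Σt·t = 46, Σt = 6, Σ1 = 4.
Moment sums: Σt·s = 113, Σs = 22.
XᵀX·[a, b]ᵀ = Xᵀs becomes [[46, 6]; [6, 4]]·[a, b]ᵀ = [113, 22]ᵀ.
Eliminating b: 4·(row 1) − 6·(row 2) gives 148·a = 4·113 − 6·22 = 320, so a = 80/37.
Then b = (22 − 6·(80/37))/4 = 167/74.

b = 2.257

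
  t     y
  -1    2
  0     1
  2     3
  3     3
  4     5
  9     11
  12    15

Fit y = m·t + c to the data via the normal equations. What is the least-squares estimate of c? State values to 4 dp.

Setting ∂/∂m … = 0 gives: 255·m + 29·c = 312;  29·m + 7·c = 40.
(Σt·t = 255, Σt = 29, Σ1 = 7, Σt·y = 312, Σy = 40.)
Determinant 255·7 − 29² = 944.
m = (312·7 − 29·40)/944 = 64/59; c = (255·40 − 29·312)/944 = 72/59.

c = 1.2203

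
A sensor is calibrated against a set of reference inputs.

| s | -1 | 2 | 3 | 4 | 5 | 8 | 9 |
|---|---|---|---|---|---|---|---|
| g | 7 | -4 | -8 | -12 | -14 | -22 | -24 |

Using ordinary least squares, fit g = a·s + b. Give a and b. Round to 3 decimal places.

Entries of XᵀX: Σs·s = 200, Σs = 30, Σ1 = 7.
For Xᵀg: Σs·g = -549, Σg = -77.
Δ = 200·7 − 30² = 500.
a = ((-549)·7 − 30·(-77))/500 = -1533/500; b = (200·(-77) − 30·(-549))/500 = 107/50.

a = -3.066, b = 2.140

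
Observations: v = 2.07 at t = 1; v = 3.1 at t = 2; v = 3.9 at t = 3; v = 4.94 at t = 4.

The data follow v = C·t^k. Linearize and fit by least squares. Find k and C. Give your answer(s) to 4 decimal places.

k = 0.6147, C = 2.0462

Taking logs, ln v = k·ln t + ln C, so regress ln v on ln t.
Σln t = 3.1781, Σ(ln t)² = 3.6092, Σln v = 4.8173, Σln t·ln v = 4.4938.
Equations: 3.6092·k + 3.1781·ln C = 4.4938;  3.1781·k + 4·ln C = 4.8173.
Slope k = (n·Σln t·ln v − Σln t·Σln v)/(n·Σ(ln t)² − (Σln t)²) = (4·4.4938 − 3.1781·4.8173)/4.3368 = 0.61467; ln C = (Σln v − k·Σln t)/n = 0.71596, so C = exp(0.71596) = 2.04615.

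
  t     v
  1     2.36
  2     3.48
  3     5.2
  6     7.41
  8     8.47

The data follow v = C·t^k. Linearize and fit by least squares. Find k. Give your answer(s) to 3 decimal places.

Taking logs, ln v = k·ln t + ln C, so regress ln v on ln t.
Σln t = 5.6630, Σ(ln t)² = 9.2219, Σln v = 7.8937, Σln t·ln v = 10.7070.
Equations: 9.2219·k + 5.6630·ln C = 10.7070;  5.6630·k + 5·ln C = 7.8937.
Δ = 9.2219·5 − (5.6630)² = 14.0403; k = (10.7070·5 − 5.6630·7.8937)/14.0403 = 0.62913, ln C = (9.2219·7.8937 − 5.6630·10.7070)/14.0403 = 0.86619.

k = 0.629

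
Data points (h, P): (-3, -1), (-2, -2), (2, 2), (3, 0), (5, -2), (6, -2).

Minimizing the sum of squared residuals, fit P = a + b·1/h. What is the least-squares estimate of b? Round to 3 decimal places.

Entries of MᵀM: Σ1 = 6, Σ1/h = 11/30, Σ1/h·1/h = 79/100.
Moment sums: ΣP = -5, Σ1/h·P = 8/5.
det = 6·(79/100) − (11/30)² = 829/180.
a = ((-5)·(79/100) − (11/30)·(8/5))/(829/180) = -4083/4145; b = (6·(8/5) − (11/30)·(-5))/(829/180) = 2058/829.

b = 2.483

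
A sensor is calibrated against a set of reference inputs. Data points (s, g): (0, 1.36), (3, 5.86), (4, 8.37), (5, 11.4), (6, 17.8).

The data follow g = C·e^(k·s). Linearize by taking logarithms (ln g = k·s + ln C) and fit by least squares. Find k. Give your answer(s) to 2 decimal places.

k = 0.42

Let Y = ln g. Fitting Y = k·s + ln C by least squares:
Σs = 18.0000, Σ(s)² = 86.0000, Σln g = 9.5131, Σs·ln g = 43.2463.
Equations: 86.0000·k + 18.0000·ln C = 43.2463;  18.0000·k + 5·ln C = 9.5131.
Solving (det = 106.0000): k = 0.42449, ln C = 0.37446.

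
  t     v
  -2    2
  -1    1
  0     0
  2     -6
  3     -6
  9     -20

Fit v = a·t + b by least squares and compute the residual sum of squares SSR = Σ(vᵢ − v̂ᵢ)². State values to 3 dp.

SSR = 4.613

From the data, Σt·t = 99, Σt = 11, Σ1 = 6.
Moment sums: Σt·v = -215, Σv = -29.
Normal equations: [[99, 11]; [11, 6]]·[a, b]ᵀ = [-215, -29]ᵀ.
Determinant 99·6 − 11² = 473.
a = ((-215)·6 − 11·(-29))/473 = -971/473; b = (99·(-29) − 11·(-215))/473 = -46/43.
Residuals: -490/473, 8/473, 46/43, -390/473, 581/473, -5/11; SSR = 2182/473.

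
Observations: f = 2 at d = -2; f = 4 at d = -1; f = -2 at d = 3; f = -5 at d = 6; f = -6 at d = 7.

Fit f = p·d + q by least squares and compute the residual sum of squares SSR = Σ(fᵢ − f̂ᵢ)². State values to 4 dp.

SSR = 4.6963

AᵀA·[p, q]ᵀ = Aᵀf reads: 99·p + 13·q = -86;  13·p + 5·q = -7.
det = 99·5 − 13² = 326.
p = ((-86)·5 − 13·(-7))/326 = -339/326; q = (99·(-7) − 13·(-86))/326 = 425/326.
Residuals: -451/326, 270/163, -30/163, -21/326, -4/163; SSR = 1531/326.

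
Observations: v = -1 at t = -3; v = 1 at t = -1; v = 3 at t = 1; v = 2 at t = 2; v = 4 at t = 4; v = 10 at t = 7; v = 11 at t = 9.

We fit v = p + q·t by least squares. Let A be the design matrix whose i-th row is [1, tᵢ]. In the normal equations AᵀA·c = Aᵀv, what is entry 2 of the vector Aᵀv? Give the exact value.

194

Entry 2 ↔ basis t, so (Aᵀv)_{2} = Σᵢ (t)·vᵢ = (-3)·(-1) + (-1)·(1) + (1)·(3) + (2)·(2) + (4)·(4) + (7)·(10) + (9)·(11) = 194.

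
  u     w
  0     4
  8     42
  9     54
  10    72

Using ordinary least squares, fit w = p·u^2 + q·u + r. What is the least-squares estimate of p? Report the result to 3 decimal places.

XᵀX·[p, q, r]ᵀ = Xᵀw reads: 20657·p + 2241·q + 245·r = 14262;  2241·p + 245·q + 27·r = 1542;  245·p + 27·q + 4·r = 172.
Row-reducing yields p = 10127/9722, q = -35745/9722, r = 19523/4861.

p = 1.042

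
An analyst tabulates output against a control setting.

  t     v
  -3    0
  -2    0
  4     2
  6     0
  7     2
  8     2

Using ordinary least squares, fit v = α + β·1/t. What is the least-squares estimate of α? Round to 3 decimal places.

α = 1.061

Compute the Gram sums: Σ1 = 6, Σ1/t = -25/168, Σ1/t·1/t = 13757/28224.
For Aᵀv: Σv = 6, Σ1/t·v = 29/28.
AᵀA·[α, β]ᵀ = Aᵀv becomes [[6, -25/168]; [-25/168, 13757/28224]]·[α, β]ᵀ = [6, 29/28]ᵀ.
Eliminating β: (13757/28224)·(row 1) − (-25/168)·(row 2) gives (81917/28224)·α = (13757/28224)·6 − (-25/168)·(29/28) = 7241/2352, so α = 86892/81917.
Then β = ((29/28) − (-25/168)·(86892/81917))/(13757/28224) = 200592/81917.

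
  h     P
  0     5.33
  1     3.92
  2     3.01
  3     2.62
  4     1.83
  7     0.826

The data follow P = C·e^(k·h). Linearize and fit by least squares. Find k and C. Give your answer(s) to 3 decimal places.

Linearized form: ln P = k·h + ln C. From the 6 transformed points,
XᵀX = [[79.0000, 17.0000]; [17.0000, 6]], rhs = [7.5386, 5.5177]ᵀ  (here Σh = 17.0000, Σ(h)² = 79.0000, Σln P = 5.5177, Σh·ln P = 7.5386).
Solving (det = 185.0000): k = -0.26254, ln C = 1.66347, so C = exp(1.66347) = 5.27761.

k = -0.263, C = 5.278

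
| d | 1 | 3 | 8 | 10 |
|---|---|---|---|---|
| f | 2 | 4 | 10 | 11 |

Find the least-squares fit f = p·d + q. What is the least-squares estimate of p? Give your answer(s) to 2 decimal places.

p = 1.05

Setting ∂/∂p … = 0 gives: 174·p + 22·q = 204;  22·p + 4·q = 27.
Eliminating q: 4·(row 1) − 22·(row 2) gives 212·p = 4·204 − 22·27 = 222, so p = 111/106.
Then q = (27 − 22·(111/106))/4 = 105/106.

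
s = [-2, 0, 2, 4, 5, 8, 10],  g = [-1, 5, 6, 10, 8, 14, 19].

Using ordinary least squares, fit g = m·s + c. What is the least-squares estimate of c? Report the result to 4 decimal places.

Sums needed: Σs·s = 213, Σs = 27, Σ1 = 7.
For Mᵀg: Σs·g = 396, Σg = 61.
So MᵀM·[m, c]ᵀ = Mᵀg: [[213, 27]; [27, 7]]·[m, c]ᵀ = [396, 61]ᵀ.
Eliminating c: 7·(row 1) − 27·(row 2) gives 762·m = 7·396 − 27·61 = 1125, so m = 375/254.
Then c = (61 − 27·(375/254))/7 = 767/254.

c = 3.0197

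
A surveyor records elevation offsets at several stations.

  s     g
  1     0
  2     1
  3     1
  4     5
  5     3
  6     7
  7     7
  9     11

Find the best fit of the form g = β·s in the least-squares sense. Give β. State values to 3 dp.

Forming MᵀM = [[221]] and Mᵀg = [230]ᵀ gives MᵀM·[β]ᵀ = Mᵀg.
β = 230/221 = 1.04072.

β = 1.041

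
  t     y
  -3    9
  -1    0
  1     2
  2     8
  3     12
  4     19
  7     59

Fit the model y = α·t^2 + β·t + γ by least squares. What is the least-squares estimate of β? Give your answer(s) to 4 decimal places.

With design matrix M, MᵀM = [[2837, 415, 89]; [415, 89, 13]; [89, 13, 7]] and Mᵀy = [3418, 516, 109]ᵀ.
Inverting the 3×3 Gram matrix, [α, β, γ]ᵀ = [187235/168882, 95615/168882, 11934/28147]ᵀ.

β = 0.5662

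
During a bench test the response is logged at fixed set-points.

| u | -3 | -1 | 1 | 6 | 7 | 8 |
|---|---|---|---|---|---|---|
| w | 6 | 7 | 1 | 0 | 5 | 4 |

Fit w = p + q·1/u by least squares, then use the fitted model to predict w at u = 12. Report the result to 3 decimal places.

The normal system AᵀA·[p, q]ᵀ = Aᵀw is [[6, 17/168]; [17/168, 61385/28224]]·[p, q]ᵀ = [23, -95/14]ᵀ.
Eliminating q: (61385/28224)·(row 1) − (17/168)·(row 2) gives (368021/28224)·p = (61385/28224)·23 − (17/168)·(-95/14) = 1431235/28224, so p = 1431235/368021.
Then q = ((-95/14) − (17/168)·(1431235/368021))/(61385/28224) = -1214808/368021.
At u = 12: ŵ = (1431235/368021)·(1) + (-1214808/368021)·(1/12) = 1330001/368021.

ŵ = 3.614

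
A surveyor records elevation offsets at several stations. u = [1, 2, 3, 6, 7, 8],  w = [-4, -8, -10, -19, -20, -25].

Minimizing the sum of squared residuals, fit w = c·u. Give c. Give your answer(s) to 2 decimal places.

AᵀA·[c]ᵀ = Aᵀw reads: 163·c = -504.
Hence c = -504 / 163 ≈ -3.09202.

c = -3.09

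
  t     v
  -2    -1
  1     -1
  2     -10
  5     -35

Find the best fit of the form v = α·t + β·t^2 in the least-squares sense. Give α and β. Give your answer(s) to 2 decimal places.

The normal equations are: 34·α + 126·β = -194;  126·α + 658·β = -920.
Δ = 34·658 − 126² = 6496.
α = ((-194)·658 − 126·(-920))/6496 = -419/232; β = (34·(-920) − 126·(-194))/6496 = -1709/1624.

α = -1.81, β = -1.05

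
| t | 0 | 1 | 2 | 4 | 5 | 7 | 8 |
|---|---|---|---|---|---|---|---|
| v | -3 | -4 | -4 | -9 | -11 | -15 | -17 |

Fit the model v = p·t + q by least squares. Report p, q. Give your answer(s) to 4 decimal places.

The normal equations are: 159·p + 27·q = -344;  27·p + 7·q = -63.
Eliminating q: 7·(row 1) − 27·(row 2) gives 384·p = 7·(-344) − 27·(-63) = -707, so p = -707/384.
Then q = ((-63) − 27·(-707/384))/7 = -243/128.

p = -1.8411, q = -1.8984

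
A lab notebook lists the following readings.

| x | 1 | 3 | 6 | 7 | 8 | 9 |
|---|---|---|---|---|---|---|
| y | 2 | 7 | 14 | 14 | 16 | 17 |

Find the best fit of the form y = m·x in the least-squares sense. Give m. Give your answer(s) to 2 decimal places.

m = 2.03

The normal system AᵀA·[m]ᵀ = Aᵀy is [[240]]·[m]ᵀ = [486]ᵀ.
Hence m = 486 / 240 ≈ 2.025.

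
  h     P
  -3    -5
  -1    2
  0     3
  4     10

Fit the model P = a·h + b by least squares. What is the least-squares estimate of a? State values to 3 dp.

a = 2.038

Forming MᵀM = [[26, 0]; [0, 4]] and MᵀP = [53, 10]ᵀ gives MᵀM·[a, b]ᵀ = MᵀP.
Δ = 26·4 − 0² = 104.
a = (53·4 − 0·10)/104 = 53/26; b = (26·10 − 0·53)/104 = 5/2.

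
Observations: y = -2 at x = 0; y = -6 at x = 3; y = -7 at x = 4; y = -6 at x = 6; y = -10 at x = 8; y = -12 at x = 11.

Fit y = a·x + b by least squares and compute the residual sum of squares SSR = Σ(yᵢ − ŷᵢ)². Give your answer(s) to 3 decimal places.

SSR = 5.323

Compute the Gram sums: Σx·x = 246, Σx = 32, Σ1 = 6.
For Mᵀy: Σx·y = -294, Σy = -43.
det = 246·6 − 32² = 452.
a = ((-294)·6 − 32·(-43))/452 = -97/113; b = (246·(-43) − 32·(-294))/452 = -585/226.
Residuals: 133/226, -189/226, -221/226, 393/226, -123/226, 7/226; SSR = 1203/226.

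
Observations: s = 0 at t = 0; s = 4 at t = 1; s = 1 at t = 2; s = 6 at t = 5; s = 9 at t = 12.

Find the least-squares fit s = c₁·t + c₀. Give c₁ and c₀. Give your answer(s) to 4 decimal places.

Entries of AᵀA: Σt·t = 174, Σt = 20, Σ1 = 5.
Right-hand side: Σt·s = 144, Σs = 20.
AᵀA·[c₁, c₀]ᵀ = Aᵀs becomes [[174, 20]; [20, 5]]·[c₁, c₀]ᵀ = [144, 20]ᵀ.
Eliminating c₀: 5·(row 1) − 20·(row 2) gives 470·c₁ = 5·144 − 20·20 = 320, so c₁ = 32/47.
Then c₀ = (20 − 20·(32/47))/5 = 60/47.

c₁ = 0.6809, c₀ = 1.2766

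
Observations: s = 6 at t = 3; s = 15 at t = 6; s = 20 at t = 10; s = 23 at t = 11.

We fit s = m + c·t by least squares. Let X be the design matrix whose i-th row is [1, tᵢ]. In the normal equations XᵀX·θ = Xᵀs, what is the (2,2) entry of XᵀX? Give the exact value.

266

Row 2 ↔ basis t, column 2 ↔ basis t, so (XᵀX)_{2,2} = Σᵢ (t)·(t) = (3)·(3) + (6)·(6) + (10)·(10) + (11)·(11) = 266.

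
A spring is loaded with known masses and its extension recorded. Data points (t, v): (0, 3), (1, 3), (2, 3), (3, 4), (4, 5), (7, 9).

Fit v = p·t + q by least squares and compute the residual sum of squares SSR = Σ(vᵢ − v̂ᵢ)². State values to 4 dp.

Compute the Gram sums: Σt·t = 79, Σt = 17, Σ1 = 6.
Right-hand side: Σt·v = 104, Σv = 27.
Normal equations: [[79, 17]; [17, 6]]·[p, q]ᵀ = [104, 27]ᵀ.
Eliminating q: 6·(row 1) − 17·(row 2) gives 185·p = 6·104 − 17·27 = 165, so p = 33/37.
Then q = (27 − 17·(33/37))/6 = 73/37.
Residuals: 38/37, 5/37, -28/37, -24/37, -20/37, 29/37; SSR = 110/37.

SSR = 2.9730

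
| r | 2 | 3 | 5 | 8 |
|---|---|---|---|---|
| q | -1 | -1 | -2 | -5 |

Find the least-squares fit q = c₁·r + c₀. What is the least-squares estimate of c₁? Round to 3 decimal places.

c₁ = -0.690

Sums needed: Σr·r = 102, Σr = 18, Σ1 = 4.
Moment sums: Σr·q = -55, Σq = -9.
Determinant 102·4 − 18² = 84.
c₁ = ((-55)·4 − 18·(-9))/84 = -29/42; c₀ = (102·(-9) − 18·(-55))/84 = 6/7.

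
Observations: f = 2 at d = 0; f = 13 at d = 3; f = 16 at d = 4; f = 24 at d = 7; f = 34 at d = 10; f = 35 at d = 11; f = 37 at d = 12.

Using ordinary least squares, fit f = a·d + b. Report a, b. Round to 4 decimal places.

Sums needed: Σd·d = 439, Σd = 47, Σ1 = 7.
For Xᵀf: Σd·f = 1440, Σf = 161.
So XᵀX·[a, b]ᵀ = Xᵀf: [[439, 47]; [47, 7]]·[a, b]ᵀ = [1440, 161]ᵀ.
Δ = 439·7 − 47² = 864.
a = (1440·7 − 47·161)/864 = 2513/864; b = (439·161 − 47·1440)/864 = 2999/864.

a = 2.9086, b = 3.4711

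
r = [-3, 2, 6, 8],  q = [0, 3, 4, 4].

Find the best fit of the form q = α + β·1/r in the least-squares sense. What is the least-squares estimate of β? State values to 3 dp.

With design matrix A, AᵀA = [[4, 11/24]; [11/24, 233/576]] and Aᵀq = [11, 8/3]ᵀ.
Δ = 4·(233/576) − (11/24)² = 811/576.
α = (11·(233/576) − (11/24)·(8/3))/(811/576) = 1859/811; β = (4·(8/3) − (11/24)·11)/(811/576) = 3240/811.

β = 3.995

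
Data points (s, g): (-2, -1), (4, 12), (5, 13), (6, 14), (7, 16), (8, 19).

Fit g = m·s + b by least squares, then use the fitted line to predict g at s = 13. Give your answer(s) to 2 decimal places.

Forming XᵀX = [[194, 28]; [28, 6]] and Xᵀg = [463, 73]ᵀ gives XᵀX·[m, b]ᵀ = Xᵀg.
Determinant 194·6 − 28² = 380.
m = (463·6 − 28·73)/380 = 367/190; b = (194·73 − 28·463)/380 = 599/190.
At s = 13: ĝ = (367/190)·(13) + (599/190)·(1) = 537/19.

ĝ = 28.26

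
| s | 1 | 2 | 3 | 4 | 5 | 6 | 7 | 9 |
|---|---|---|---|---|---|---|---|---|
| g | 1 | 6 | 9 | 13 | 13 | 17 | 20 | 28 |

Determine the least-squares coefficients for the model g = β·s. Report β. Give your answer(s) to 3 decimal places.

Sums needed: Σs·s = 221.
And Σs·g = 651.
AᵀA·[β]ᵀ = Aᵀg becomes [[221]]·[β]ᵀ = [651]ᵀ.
β = 651/221 = 2.9457.

β = 2.946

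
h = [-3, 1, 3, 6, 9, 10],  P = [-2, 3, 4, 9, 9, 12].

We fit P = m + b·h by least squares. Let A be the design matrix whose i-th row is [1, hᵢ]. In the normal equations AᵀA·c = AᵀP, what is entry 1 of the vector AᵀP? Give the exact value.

35

Entry 1 ↔ basis 1, so (AᵀP)_{1} = Σᵢ Pᵢ = (1)·(-2) + (1)·(3) + (1)·(4) + (1)·(9) + (1)·(9) + (1)·(12) = 35.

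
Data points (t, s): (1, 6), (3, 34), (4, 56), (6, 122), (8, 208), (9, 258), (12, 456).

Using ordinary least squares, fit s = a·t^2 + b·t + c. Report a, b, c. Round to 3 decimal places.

Compute the Gram sums: Σt^2·t^2 = 33027, Σt^2·t = 3277, Σt^2 = 351, Σt·t = 351, Σt = 43, Σ1 = 7.
Right-hand side: Σt^2·s = 105474, Σt·s = 10522, Σs = 1140.
Normal equations: [[33027, 3277, 351]; [3277, 351, 43]; [351, 43, 7]]·[a, b, c]ᵀ = [105474, 10522, 1140]ᵀ.
Row-reducing yields a = 440495/146321, b = 243993/146321, c = 34704/20903.

a = 3.010, b = 1.668, c = 1.660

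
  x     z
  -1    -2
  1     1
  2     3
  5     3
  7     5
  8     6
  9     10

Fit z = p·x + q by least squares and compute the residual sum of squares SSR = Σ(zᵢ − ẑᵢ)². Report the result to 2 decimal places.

SSR = 11.04

Compute the Gram sums: Σx·x = 225, Σx = 31, Σ1 = 7.
For Aᵀz: Σx·z = 197, Σz = 26.
So AᵀA·[p, q]ᵀ = Aᵀz: [[225, 31]; [31, 7]]·[p, q]ᵀ = [197, 26]ᵀ.
Eliminating q: 7·(row 1) − 31·(row 2) gives 614·p = 7·197 − 31·26 = 573, so p = 573/614.
Then q = (26 − 31·(573/614))/7 = -257/614.
Residuals: -199/307, 149/307, 953/614, -383/307, -342/307, -643/614, 620/307; SSR = 6777/614.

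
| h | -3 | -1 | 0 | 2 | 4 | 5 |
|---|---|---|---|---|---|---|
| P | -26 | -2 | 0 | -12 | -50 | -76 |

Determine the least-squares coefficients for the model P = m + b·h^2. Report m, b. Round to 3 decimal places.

m = 0.564, b = -3.080

Forming MᵀM = [[6, 55]; [55, 979]] and MᵀP = [-166, -2984]ᵀ gives MᵀM·[m, b]ᵀ = MᵀP.
Eliminating b: 979·(row 1) − 55·(row 2) gives 2849·m = 979·(-166) − 55·(-2984) = 1606, so m = 146/259.
Then b = ((-2984) − 55·(146/259))/979 = -8774/2849.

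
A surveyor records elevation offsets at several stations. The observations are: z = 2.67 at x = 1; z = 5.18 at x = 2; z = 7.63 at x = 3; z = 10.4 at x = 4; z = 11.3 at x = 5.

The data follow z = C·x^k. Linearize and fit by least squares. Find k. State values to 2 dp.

k = 0.93

With ln zᵢ as the transformed response and ln xᵢ as the regressor:
Σln x = 4.7875, Σ(ln x)² = 6.1995, Σln z = 9.4256, Σln x·ln z = 10.5216.
Equations: 6.1995·k + 4.7875·ln C = 10.5216;  4.7875·k + 5·ln C = 9.4256.
Slope k = (n·Σln x·ln z − Σln x·Σln z)/(n·Σ(ln x)² − (Σln x)²) = (5·10.5216 − 4.7875·9.4256)/8.0774 = 0.92640; ln C = (Σln z − k·Σln x)/n = 0.99809.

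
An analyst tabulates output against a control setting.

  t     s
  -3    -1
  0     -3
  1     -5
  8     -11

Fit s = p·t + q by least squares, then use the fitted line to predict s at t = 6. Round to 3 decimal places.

From the data, Σt·t = 74, Σt = 6, Σ1 = 4.
Moment sums: Σt·s = -90, Σs = -20.
Eliminating q: 4·(row 1) − 6·(row 2) gives 260·p = 4·(-90) − 6·(-20) = -240, so p = -12/13.
Then q = ((-20) − 6·(-12/13))/4 = -47/13.
At t = 6: ŝ = (-12/13)·(6) + (-47/13)·(1) = -119/13.

ŝ = -9.154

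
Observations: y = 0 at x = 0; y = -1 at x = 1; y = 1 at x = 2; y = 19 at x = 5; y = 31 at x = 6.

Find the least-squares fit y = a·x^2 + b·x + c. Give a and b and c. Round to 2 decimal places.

From the data, Σx^2·x^2 = 1938, Σx^2·x = 350, Σx^2 = 66, Σx·x = 66, Σx = 14, Σ1 = 5.
Moment sums: Σx^2·y = 1594, Σx·y = 282, Σy = 50.
Normal equations: [[1938, 350, 66]; [350, 66, 14]; [66, 14, 5]]·[a, b, c]ᵀ = [1594, 282, 50]ᵀ.
Row-reducing yields a = 983/812, b = -251/116, c = 16/203.

a = 1.21, b = -2.16, c = 0.08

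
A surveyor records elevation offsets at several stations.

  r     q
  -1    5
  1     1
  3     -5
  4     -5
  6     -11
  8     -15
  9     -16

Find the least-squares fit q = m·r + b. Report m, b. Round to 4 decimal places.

m = -2.1637, b = 2.7014

From the data, Σr·r = 208, Σr = 30, Σ1 = 7.
Moment sums: Σr·q = -369, Σq = -46.
Normal equations: [[208, 30]; [30, 7]]·[m, b]ᵀ = [-369, -46]ᵀ.
Determinant 208·7 − 30² = 556.
m = ((-369)·7 − 30·(-46))/556 = -1203/556; b = (208·(-46) − 30·(-369))/556 = 751/278.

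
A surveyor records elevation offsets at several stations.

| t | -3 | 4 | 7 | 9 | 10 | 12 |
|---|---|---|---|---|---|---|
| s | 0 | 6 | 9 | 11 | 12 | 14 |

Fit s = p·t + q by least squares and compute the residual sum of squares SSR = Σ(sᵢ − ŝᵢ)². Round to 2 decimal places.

SSR = 0.21

From the data, Σt·t = 399, Σt = 39, Σ1 = 6.
Moment sums: Σt·s = 474, Σs = 52.
MᵀM·[p, q]ᵀ = Mᵀs becomes [[399, 39]; [39, 6]]·[p, q]ᵀ = [474, 52]ᵀ.
Determinant 399·6 − 39² = 873.
p = (474·6 − 39·52)/873 = 272/291; q = (399·52 − 39·474)/873 = 754/291.
Residuals: 62/291, -32/97, -13/97, -1/291, 6/97, 56/291; SSR = 62/291.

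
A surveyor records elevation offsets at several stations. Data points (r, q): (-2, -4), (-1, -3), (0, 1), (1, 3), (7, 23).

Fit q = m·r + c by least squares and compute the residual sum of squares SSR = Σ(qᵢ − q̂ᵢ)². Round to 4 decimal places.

SSR = 3.5000

Normal-equation sums: Σr·r = 55, Σr = 5, Σ1 = 5.
And Σr·q = 175, Σq = 20.
XᵀX·[m, c]ᵀ = Xᵀq becomes [[55, 5]; [5, 5]]·[m, c]ᵀ = [175, 20]ᵀ.
Determinant 55·5 − 5² = 250.
m = (175·5 − 5·20)/250 = 31/10; c = (55·20 − 5·175)/250 = 9/10.
Residuals: 13/10, -4/5, 1/10, -1, 2/5; SSR = 7/2.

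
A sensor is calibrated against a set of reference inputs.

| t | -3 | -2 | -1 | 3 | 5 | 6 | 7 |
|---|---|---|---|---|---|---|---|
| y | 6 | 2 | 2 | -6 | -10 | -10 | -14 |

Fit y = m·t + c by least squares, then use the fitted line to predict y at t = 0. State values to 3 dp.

Sums needed: Σt·t = 133, Σt = 15, Σ1 = 7.
And Σt·y = -250, Σy = -30.
So XᵀX·[m, c]ᵀ = Xᵀy: [[133, 15]; [15, 7]]·[m, c]ᵀ = [-250, -30]ᵀ.
Δ = 133·7 − 15² = 706.
m = ((-250)·7 − 15·(-30))/706 = -650/353; c = (133·(-30) − 15·(-250))/706 = -120/353.
At t = 0: ŷ = (-650/353)·(0) + (-120/353)·(1) = -120/353.

ŷ = -0.340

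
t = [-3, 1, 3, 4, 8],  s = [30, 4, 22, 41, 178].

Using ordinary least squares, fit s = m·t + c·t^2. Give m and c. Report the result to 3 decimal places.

m = -1.267, c = 2.935

XᵀX·[m, c]ᵀ = Xᵀs reads: 99·m + 577·c = 1568;  577·m + 4515·c = 12520.
(Σt·t = 99, Σt·t^2 = 577, Σt^2·t^2 = 4515, Σt·s = 1568, Σt^2·s = 12520.)
Eliminating c: 4515·(row 1) − 577·(row 2) gives 114056·m = 4515·1568 − 577·12520 = -144520, so m = -18065/14257.
Then c = (12520 − 577·(-18065/14257))/4515 = 41843/14257.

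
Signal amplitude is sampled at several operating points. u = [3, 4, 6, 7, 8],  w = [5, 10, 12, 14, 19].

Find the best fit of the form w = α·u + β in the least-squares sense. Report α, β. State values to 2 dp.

α = 2.38, β = -1.35

AᵀA·[α, β]ᵀ = Aᵀw reads: 174·α + 28·β = 377;  28·α + 5·β = 60.
(Σu·u = 174, Σu = 28, Σ1 = 5, Σu·w = 377, Σw = 60.)
Eliminating β: 5·(row 1) − 28·(row 2) gives 86·α = 5·377 − 28·60 = 205, so α = 205/86.
Then β = (60 − 28·(205/86))/5 = -58/43.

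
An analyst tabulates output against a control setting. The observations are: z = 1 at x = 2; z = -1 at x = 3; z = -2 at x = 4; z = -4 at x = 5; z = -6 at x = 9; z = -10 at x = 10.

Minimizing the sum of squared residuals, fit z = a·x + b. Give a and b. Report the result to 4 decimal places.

Compute the Gram sums: Σx·x = 235, Σx = 33, Σ1 = 6.
Moment sums: Σx·z = -183, Σz = -22.
AᵀA·[a, b]ᵀ = Aᵀz becomes [[235, 33]; [33, 6]]·[a, b]ᵀ = [-183, -22]ᵀ.
det = 235·6 − 33² = 321.
a = ((-183)·6 − 33·(-22))/321 = -124/107; b = (235·(-22) − 33·(-183))/321 = 869/321.

a = -1.1589, b = 2.7072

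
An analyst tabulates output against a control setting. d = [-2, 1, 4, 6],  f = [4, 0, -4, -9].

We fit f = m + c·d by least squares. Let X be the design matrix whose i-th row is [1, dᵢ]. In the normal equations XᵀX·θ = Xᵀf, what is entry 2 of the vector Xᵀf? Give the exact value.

Entry 2 ↔ basis d, so (Xᵀf)_{2} = Σᵢ (d)·fᵢ = (-2)·(4) + (1)·(0) + (4)·(-4) + (6)·(-9) = -78.

-78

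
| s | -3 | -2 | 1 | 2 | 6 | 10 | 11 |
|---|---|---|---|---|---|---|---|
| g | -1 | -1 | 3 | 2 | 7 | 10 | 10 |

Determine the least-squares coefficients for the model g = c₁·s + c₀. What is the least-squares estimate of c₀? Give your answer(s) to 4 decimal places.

MᵀM·[c₁, c₀]ᵀ = Mᵀg reads: 275·c₁ + 25·c₀ = 264;  25·c₁ + 7·c₀ = 30.
det = 275·7 − 25² = 1300.
c₁ = (264·7 − 25·30)/1300 = 549/650; c₀ = (275·30 − 25·264)/1300 = 33/26.

c₀ = 1.2692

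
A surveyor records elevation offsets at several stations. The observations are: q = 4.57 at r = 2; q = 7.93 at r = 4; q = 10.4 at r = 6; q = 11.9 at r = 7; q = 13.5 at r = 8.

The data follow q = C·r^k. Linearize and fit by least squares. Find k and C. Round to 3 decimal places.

k = 0.767, C = 2.692

With ln qᵢ as the transformed response and ln rᵢ as the regressor:
XᵀX = [[13.7233, 7.8966]; [7.8966, 5]], rhs = [18.3510, 11.0112]ᵀ  (here Σln r = 7.8966, Σ(ln r)² = 13.7233, Σln q = 11.0112, Σln r·ln q = 18.3510).
Δ = 13.7233·5 − (7.8966)² = 6.2610; k = (18.3510·5 − 7.8966·11.0112)/6.2610 = 0.76736, ln C = (13.7233·11.0112 − 7.8966·18.3510)/6.2610 = 0.99034, so C = exp(0.99034) = 2.69214.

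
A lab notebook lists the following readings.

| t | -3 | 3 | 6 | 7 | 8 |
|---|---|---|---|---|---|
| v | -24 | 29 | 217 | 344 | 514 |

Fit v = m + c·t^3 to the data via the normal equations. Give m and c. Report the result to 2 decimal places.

Normal-equation sums: Σ1 = 5, Σt^3 = 1071, Σt^3·t^3 = 427907.
And Σv = 1080, Σt^3·v = 429463.
det = 5·427907 − 1071² = 992494.
m = (1080·427907 − 1071·429463)/992494 = 128511/58382; c = (5·429463 − 1071·1080)/992494 = 990635/992494.

m = 2.20, c = 1.00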